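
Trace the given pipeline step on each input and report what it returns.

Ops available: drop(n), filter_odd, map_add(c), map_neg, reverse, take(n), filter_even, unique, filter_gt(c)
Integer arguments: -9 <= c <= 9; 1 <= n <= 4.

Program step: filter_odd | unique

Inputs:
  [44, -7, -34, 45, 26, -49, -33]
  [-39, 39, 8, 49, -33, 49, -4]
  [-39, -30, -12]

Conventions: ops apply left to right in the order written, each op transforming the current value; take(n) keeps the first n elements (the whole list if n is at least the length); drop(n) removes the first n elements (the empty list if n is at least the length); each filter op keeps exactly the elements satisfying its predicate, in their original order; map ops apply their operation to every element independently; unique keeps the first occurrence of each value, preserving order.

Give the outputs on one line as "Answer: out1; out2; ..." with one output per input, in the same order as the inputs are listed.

Execution, op by op:
  [44, -7, -34, 45, 26, -49, -33] -> [-7, 45, -49, -33] -> [-7, 45, -49, -33]
  [-39, 39, 8, 49, -33, 49, -4] -> [-39, 39, 49, -33, 49] -> [-39, 39, 49, -33]
  [-39, -30, -12] -> [-39] -> [-39]

[-7, 45, -49, -33]; [-39, 39, 49, -33]; [-39]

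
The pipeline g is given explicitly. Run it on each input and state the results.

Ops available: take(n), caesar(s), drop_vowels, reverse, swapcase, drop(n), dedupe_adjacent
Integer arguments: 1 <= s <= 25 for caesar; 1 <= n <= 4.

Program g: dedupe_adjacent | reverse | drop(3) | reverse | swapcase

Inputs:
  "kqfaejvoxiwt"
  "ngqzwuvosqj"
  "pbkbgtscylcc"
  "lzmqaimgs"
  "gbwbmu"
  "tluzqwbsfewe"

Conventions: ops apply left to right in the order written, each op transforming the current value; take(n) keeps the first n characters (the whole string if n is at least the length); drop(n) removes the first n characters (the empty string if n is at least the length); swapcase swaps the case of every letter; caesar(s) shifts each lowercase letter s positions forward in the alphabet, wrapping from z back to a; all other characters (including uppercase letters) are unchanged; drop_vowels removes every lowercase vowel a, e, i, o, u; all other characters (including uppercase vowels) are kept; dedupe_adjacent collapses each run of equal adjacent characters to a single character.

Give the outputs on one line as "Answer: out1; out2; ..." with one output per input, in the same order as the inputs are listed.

"KQFAEJVOX"; "NGQZWUVO"; "PBKBGTSC"; "LZMQAI"; "GBW"; "TLUZQWBSF"

Execution, op by op:
  "kqfaejvoxiwt" -> "kqfaejvoxiwt" -> "twixovjeafqk" -> "xovjeafqk" -> "kqfaejvox" -> "KQFAEJVOX"
  "ngqzwuvosqj" -> "ngqzwuvosqj" -> "jqsovuwzqgn" -> "ovuwzqgn" -> "ngqzwuvo" -> "NGQZWUVO"
  "pbkbgtscylcc" -> "pbkbgtscylc" -> "clycstgbkbp" -> "cstgbkbp" -> "pbkbgtsc" -> "PBKBGTSC"
  "lzmqaimgs" -> "lzmqaimgs" -> "sgmiaqmzl" -> "iaqmzl" -> "lzmqai" -> "LZMQAI"
  "gbwbmu" -> "gbwbmu" -> "umbwbg" -> "wbg" -> "gbw" -> "GBW"
  "tluzqwbsfewe" -> "tluzqwbsfewe" -> "ewefsbwqzult" -> "fsbwqzult" -> "tluzqwbsf" -> "TLUZQWBSF"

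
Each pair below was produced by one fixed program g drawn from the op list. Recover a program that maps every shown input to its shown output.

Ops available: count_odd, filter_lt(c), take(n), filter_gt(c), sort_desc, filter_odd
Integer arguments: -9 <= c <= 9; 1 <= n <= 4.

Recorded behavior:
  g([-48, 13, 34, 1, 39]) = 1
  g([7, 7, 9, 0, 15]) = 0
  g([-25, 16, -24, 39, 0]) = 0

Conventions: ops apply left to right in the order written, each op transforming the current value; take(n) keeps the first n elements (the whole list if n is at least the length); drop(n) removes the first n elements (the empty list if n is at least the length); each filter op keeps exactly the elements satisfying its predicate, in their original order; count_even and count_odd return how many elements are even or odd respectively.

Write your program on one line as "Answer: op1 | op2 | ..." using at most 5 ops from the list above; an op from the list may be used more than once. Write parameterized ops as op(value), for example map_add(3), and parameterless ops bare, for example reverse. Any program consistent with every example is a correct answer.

filter_gt(-7) | filter_lt(7) | filter_odd | count_odd

Check, running the answer program on each example:
  [-48, 13, 34, 1, 39] -> [13, 34, 1, 39] -> [1] -> [1] -> 1
  [7, 7, 9, 0, 15] -> [7, 7, 9, 0, 15] -> [0] -> [] -> 0
  [-25, 16, -24, 39, 0] -> [16, 39, 0] -> [0] -> [] -> 0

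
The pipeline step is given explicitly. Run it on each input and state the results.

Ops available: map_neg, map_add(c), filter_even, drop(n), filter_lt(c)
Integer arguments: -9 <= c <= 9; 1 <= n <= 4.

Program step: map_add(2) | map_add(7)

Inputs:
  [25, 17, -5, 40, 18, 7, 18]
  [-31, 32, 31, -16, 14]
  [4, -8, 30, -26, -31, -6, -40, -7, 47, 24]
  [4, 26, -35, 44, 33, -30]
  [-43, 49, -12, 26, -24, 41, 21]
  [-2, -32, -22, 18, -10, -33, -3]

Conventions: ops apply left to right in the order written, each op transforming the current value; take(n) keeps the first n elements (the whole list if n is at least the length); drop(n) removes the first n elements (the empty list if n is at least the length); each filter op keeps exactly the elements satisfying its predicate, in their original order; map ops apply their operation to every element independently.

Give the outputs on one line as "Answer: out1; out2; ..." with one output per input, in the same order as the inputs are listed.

Execution, op by op:
  [25, 17, -5, 40, 18, 7, 18] -> [27, 19, -3, 42, 20, 9, 20] -> [34, 26, 4, 49, 27, 16, 27]
  [-31, 32, 31, -16, 14] -> [-29, 34, 33, -14, 16] -> [-22, 41, 40, -7, 23]
  [4, -8, 30, -26, -31, -6, -40, -7, 47, 24] -> [6, -6, 32, -24, -29, -4, -38, -5, 49, 26] -> [13, 1, 39, -17, -22, 3, -31, 2, 56, 33]
  [4, 26, -35, 44, 33, -30] -> [6, 28, -33, 46, 35, -28] -> [13, 35, -26, 53, 42, -21]
  [-43, 49, -12, 26, -24, 41, 21] -> [-41, 51, -10, 28, -22, 43, 23] -> [-34, 58, -3, 35, -15, 50, 30]
  [-2, -32, -22, 18, -10, -33, -3] -> [0, -30, -20, 20, -8, -31, -1] -> [7, -23, -13, 27, -1, -24, 6]

[34, 26, 4, 49, 27, 16, 27]; [-22, 41, 40, -7, 23]; [13, 1, 39, -17, -22, 3, -31, 2, 56, 33]; [13, 35, -26, 53, 42, -21]; [-34, 58, -3, 35, -15, 50, 30]; [7, -23, -13, 27, -1, -24, 6]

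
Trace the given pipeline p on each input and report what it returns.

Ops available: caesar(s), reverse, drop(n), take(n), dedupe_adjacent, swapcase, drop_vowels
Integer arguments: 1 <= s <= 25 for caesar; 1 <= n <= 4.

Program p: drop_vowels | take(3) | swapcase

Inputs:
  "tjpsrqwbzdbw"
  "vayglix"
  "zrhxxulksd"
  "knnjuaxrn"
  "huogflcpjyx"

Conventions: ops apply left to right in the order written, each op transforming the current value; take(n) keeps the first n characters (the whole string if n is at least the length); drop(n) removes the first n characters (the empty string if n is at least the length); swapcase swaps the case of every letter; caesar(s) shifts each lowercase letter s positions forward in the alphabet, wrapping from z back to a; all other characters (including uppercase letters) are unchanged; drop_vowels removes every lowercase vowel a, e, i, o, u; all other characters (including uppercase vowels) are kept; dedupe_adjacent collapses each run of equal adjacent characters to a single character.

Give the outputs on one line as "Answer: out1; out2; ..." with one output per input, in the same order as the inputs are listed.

Execution, op by op:
  "tjpsrqwbzdbw" -> "tjpsrqwbzdbw" -> "tjp" -> "TJP"
  "vayglix" -> "vyglx" -> "vyg" -> "VYG"
  "zrhxxulksd" -> "zrhxxlksd" -> "zrh" -> "ZRH"
  "knnjuaxrn" -> "knnjxrn" -> "knn" -> "KNN"
  "huogflcpjyx" -> "hgflcpjyx" -> "hgf" -> "HGF"

"TJP"; "VYG"; "ZRH"; "KNN"; "HGF"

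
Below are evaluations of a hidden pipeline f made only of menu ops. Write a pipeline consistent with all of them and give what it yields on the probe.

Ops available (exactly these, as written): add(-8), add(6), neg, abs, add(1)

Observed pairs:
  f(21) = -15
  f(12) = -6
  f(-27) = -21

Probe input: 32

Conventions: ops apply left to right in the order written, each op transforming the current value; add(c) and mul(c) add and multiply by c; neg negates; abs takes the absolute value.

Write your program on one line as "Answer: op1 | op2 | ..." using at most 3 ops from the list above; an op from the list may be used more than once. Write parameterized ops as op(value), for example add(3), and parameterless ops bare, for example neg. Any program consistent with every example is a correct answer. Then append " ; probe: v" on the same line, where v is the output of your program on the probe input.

abs | neg | add(6) ; probe: -26

Check, running the answer program on each example:
  21 -> 21 -> -21 -> -15
  12 -> 12 -> -12 -> -6
  -27 -> 27 -> -27 -> -21
  probe: 32 -> 32 -> -32 -> -26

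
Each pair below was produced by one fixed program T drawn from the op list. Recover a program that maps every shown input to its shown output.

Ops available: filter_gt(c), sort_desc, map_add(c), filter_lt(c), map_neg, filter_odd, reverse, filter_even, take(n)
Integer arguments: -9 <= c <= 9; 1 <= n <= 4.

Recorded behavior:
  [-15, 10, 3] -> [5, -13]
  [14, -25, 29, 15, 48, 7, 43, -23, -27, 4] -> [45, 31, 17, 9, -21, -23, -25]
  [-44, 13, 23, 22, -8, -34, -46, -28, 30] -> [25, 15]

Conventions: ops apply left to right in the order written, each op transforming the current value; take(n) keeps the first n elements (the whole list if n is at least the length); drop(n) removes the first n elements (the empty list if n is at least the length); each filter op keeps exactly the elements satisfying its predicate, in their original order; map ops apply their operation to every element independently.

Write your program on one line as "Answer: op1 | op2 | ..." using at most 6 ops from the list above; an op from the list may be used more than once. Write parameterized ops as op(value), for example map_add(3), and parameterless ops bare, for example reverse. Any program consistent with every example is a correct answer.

map_add(4) | map_add(-1) | sort_desc | map_add(-1) | filter_odd

Check, running the answer program on each example:
  [-15, 10, 3] -> [-11, 14, 7] -> [-12, 13, 6] -> [13, 6, -12] -> [12, 5, -13] -> [5, -13]
  [14, -25, 29, 15, 48, 7, 43, -23, -27, 4] -> [18, -21, 33, 19, 52, 11, 47, -19, -23, 8] -> [17, -22, 32, 18, 51, 10, 46, -20, -24, 7] -> [51, 46, 32, 18, 17, 10, 7, -20, -22, -24] -> [50, 45, 31, 17, 16, 9, 6, -21, -23, -25] -> [45, 31, 17, 9, -21, -23, -25]
  [-44, 13, 23, 22, -8, -34, -46, -28, 30] -> [-40, 17, 27, 26, -4, -30, -42, -24, 34] -> [-41, 16, 26, 25, -5, -31, -43, -25, 33] -> [33, 26, 25, 16, -5, -25, -31, -41, -43] -> [32, 25, 24, 15, -6, -26, -32, -42, -44] -> [25, 15]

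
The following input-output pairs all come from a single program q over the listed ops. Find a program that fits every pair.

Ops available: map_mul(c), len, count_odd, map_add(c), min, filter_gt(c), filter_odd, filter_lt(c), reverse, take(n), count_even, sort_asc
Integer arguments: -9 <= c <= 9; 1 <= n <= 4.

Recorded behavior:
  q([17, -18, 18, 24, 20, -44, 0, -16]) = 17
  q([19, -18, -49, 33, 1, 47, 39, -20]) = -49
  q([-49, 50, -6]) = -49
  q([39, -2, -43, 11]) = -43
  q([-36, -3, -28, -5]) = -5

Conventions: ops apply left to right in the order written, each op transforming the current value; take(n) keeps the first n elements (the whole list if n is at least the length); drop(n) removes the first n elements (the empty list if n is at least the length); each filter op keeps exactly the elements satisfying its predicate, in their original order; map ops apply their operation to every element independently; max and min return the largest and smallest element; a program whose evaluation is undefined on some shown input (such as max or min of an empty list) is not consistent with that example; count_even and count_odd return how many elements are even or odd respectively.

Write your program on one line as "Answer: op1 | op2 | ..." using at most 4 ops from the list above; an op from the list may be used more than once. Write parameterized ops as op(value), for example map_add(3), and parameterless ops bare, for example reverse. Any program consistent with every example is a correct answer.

reverse | filter_odd | min

Check, running the answer program on each example:
  [17, -18, 18, 24, 20, -44, 0, -16] -> [-16, 0, -44, 20, 24, 18, -18, 17] -> [17] -> 17
  [19, -18, -49, 33, 1, 47, 39, -20] -> [-20, 39, 47, 1, 33, -49, -18, 19] -> [39, 47, 1, 33, -49, 19] -> -49
  [-49, 50, -6] -> [-6, 50, -49] -> [-49] -> -49
  [39, -2, -43, 11] -> [11, -43, -2, 39] -> [11, -43, 39] -> -43
  [-36, -3, -28, -5] -> [-5, -28, -3, -36] -> [-5, -3] -> -5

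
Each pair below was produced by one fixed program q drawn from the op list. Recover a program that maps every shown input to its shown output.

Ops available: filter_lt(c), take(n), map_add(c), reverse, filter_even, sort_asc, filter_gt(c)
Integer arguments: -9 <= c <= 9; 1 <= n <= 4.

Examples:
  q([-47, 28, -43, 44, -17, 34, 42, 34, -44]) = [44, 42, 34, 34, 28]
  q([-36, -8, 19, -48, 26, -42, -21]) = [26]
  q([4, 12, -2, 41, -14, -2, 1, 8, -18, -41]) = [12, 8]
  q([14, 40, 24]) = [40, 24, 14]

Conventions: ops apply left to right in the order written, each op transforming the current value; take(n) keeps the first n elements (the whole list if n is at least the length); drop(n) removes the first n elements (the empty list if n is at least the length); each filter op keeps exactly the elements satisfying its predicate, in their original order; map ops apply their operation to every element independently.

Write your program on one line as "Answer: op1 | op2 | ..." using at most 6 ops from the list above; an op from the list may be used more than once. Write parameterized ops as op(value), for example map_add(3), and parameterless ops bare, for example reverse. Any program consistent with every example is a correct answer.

filter_gt(5) | reverse | filter_even | sort_asc | reverse

Check, running the answer program on each example:
  [-47, 28, -43, 44, -17, 34, 42, 34, -44] -> [28, 44, 34, 42, 34] -> [34, 42, 34, 44, 28] -> [34, 42, 34, 44, 28] -> [28, 34, 34, 42, 44] -> [44, 42, 34, 34, 28]
  [-36, -8, 19, -48, 26, -42, -21] -> [19, 26] -> [26, 19] -> [26] -> [26] -> [26]
  [4, 12, -2, 41, -14, -2, 1, 8, -18, -41] -> [12, 41, 8] -> [8, 41, 12] -> [8, 12] -> [8, 12] -> [12, 8]
  [14, 40, 24] -> [14, 40, 24] -> [24, 40, 14] -> [24, 40, 14] -> [14, 24, 40] -> [40, 24, 14]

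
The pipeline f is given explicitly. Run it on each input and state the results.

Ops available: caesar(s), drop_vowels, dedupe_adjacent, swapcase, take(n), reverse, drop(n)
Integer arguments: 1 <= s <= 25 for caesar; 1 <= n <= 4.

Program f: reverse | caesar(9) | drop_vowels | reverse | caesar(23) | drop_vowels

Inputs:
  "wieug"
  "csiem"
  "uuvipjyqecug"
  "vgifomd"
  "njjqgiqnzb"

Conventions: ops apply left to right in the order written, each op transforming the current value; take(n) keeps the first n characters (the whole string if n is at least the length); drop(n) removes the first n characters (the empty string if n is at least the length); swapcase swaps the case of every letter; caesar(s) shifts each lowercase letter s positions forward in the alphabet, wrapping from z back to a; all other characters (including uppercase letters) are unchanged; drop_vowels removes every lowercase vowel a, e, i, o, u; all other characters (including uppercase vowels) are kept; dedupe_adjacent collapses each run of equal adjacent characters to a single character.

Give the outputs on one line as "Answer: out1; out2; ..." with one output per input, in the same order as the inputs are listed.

Execution, op by op:
  "wieug" -> "gueiw" -> "pdnrf" -> "pdnrf" -> "frndp" -> "cokam" -> "ckm"
  "csiem" -> "meisc" -> "vnrbl" -> "vnrbl" -> "lbrnv" -> "iyoks" -> "yks"
  "uuvipjyqecug" -> "guceqyjpivuu" -> "pdlnzhsyredd" -> "pdlnzhsyrdd" -> "ddryshznldp" -> "aaovpewkiam" -> "vpwkm"
  "vgifomd" -> "dmofigv" -> "mvxorpe" -> "mvxrp" -> "prxvm" -> "mousj" -> "msj"
  "njjqgiqnzb" -> "bznqigqjjn" -> "kiwzrpzssw" -> "kwzrpzssw" -> "wsszprzwk" -> "tppwmowth" -> "tppwmwth"

"ckm"; "yks"; "vpwkm"; "msj"; "tppwmwth"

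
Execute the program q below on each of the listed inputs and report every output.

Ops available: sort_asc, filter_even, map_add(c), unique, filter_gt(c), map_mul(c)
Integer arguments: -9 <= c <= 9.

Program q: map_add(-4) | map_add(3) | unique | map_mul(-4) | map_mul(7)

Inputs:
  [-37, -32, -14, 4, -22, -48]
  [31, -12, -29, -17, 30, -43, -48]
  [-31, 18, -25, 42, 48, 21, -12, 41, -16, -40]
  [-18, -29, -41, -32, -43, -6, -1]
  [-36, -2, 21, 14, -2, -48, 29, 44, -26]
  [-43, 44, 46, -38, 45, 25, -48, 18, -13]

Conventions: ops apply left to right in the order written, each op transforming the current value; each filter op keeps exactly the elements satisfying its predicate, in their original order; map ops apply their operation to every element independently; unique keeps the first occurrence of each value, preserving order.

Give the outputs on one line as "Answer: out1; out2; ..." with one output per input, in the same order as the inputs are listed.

[1064, 924, 420, -84, 644, 1372]; [-840, 364, 840, 504, -812, 1232, 1372]; [896, -476, 728, -1148, -1316, -560, 364, -1120, 476, 1148]; [532, 840, 1176, 924, 1232, 196, 56]; [1036, 84, -560, -364, 1372, -784, -1204, 756]; [1232, -1204, -1260, 1092, -1232, -672, 1372, -476, 392]

Execution, op by op:
  [-37, -32, -14, 4, -22, -48] -> [-41, -36, -18, 0, -26, -52] -> [-38, -33, -15, 3, -23, -49] -> [-38, -33, -15, 3, -23, -49] -> [152, 132, 60, -12, 92, 196] -> [1064, 924, 420, -84, 644, 1372]
  [31, -12, -29, -17, 30, -43, -48] -> [27, -16, -33, -21, 26, -47, -52] -> [30, -13, -30, -18, 29, -44, -49] -> [30, -13, -30, -18, 29, -44, -49] -> [-120, 52, 120, 72, -116, 176, 196] -> [-840, 364, 840, 504, -812, 1232, 1372]
  [-31, 18, -25, 42, 48, 21, -12, 41, -16, -40] -> [-35, 14, -29, 38, 44, 17, -16, 37, -20, -44] -> [-32, 17, -26, 41, 47, 20, -13, 40, -17, -41] -> [-32, 17, -26, 41, 47, 20, -13, 40, -17, -41] -> [128, -68, 104, -164, -188, -80, 52, -160, 68, 164] -> [896, -476, 728, -1148, -1316, -560, 364, -1120, 476, 1148]
  [-18, -29, -41, -32, -43, -6, -1] -> [-22, -33, -45, -36, -47, -10, -5] -> [-19, -30, -42, -33, -44, -7, -2] -> [-19, -30, -42, -33, -44, -7, -2] -> [76, 120, 168, 132, 176, 28, 8] -> [532, 840, 1176, 924, 1232, 196, 56]
  [-36, -2, 21, 14, -2, -48, 29, 44, -26] -> [-40, -6, 17, 10, -6, -52, 25, 40, -30] -> [-37, -3, 20, 13, -3, -49, 28, 43, -27] -> [-37, -3, 20, 13, -49, 28, 43, -27] -> [148, 12, -80, -52, 196, -112, -172, 108] -> [1036, 84, -560, -364, 1372, -784, -1204, 756]
  [-43, 44, 46, -38, 45, 25, -48, 18, -13] -> [-47, 40, 42, -42, 41, 21, -52, 14, -17] -> [-44, 43, 45, -39, 44, 24, -49, 17, -14] -> [-44, 43, 45, -39, 44, 24, -49, 17, -14] -> [176, -172, -180, 156, -176, -96, 196, -68, 56] -> [1232, -1204, -1260, 1092, -1232, -672, 1372, -476, 392]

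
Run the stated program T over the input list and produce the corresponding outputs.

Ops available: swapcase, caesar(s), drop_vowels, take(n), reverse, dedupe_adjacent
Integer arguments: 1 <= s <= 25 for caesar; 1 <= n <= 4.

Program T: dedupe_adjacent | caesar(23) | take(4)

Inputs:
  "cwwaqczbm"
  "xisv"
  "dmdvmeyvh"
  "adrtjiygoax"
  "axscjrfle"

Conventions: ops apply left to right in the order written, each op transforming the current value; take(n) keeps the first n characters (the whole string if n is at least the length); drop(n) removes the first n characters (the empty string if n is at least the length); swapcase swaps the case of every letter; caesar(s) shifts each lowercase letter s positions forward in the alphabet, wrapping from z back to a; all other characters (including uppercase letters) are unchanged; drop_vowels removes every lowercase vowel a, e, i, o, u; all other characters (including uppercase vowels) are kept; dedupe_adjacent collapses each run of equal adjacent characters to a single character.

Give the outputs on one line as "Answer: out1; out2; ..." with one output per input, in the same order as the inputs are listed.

"ztxn"; "ufps"; "ajas"; "xaoq"; "xupz"

Execution, op by op:
  "cwwaqczbm" -> "cwaqczbm" -> "ztxnzwyj" -> "ztxn"
  "xisv" -> "xisv" -> "ufps" -> "ufps"
  "dmdvmeyvh" -> "dmdvmeyvh" -> "ajasjbvse" -> "ajas"
  "adrtjiygoax" -> "adrtjiygoax" -> "xaoqgfvdlxu" -> "xaoq"
  "axscjrfle" -> "axscjrfle" -> "xupzgocib" -> "xupz"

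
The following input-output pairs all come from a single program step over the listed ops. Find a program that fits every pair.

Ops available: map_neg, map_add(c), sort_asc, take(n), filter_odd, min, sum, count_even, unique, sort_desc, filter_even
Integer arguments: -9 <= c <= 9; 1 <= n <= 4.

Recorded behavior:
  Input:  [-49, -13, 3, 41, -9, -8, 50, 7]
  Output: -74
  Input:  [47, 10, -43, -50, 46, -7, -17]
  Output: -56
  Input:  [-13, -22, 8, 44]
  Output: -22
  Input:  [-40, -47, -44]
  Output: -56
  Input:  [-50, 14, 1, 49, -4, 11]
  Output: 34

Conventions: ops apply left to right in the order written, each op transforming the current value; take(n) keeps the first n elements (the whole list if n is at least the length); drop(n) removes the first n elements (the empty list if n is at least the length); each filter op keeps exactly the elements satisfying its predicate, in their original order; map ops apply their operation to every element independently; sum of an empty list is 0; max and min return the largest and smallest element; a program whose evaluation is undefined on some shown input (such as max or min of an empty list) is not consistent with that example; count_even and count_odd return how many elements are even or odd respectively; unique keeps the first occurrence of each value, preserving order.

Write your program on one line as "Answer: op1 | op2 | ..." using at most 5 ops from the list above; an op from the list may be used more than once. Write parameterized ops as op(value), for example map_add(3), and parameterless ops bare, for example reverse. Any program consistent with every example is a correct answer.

filter_odd | map_add(-2) | map_add(-7) | sum

Check, running the answer program on each example:
  [-49, -13, 3, 41, -9, -8, 50, 7] -> [-49, -13, 3, 41, -9, 7] -> [-51, -15, 1, 39, -11, 5] -> [-58, -22, -6, 32, -18, -2] -> -74
  [47, 10, -43, -50, 46, -7, -17] -> [47, -43, -7, -17] -> [45, -45, -9, -19] -> [38, -52, -16, -26] -> -56
  [-13, -22, 8, 44] -> [-13] -> [-15] -> [-22] -> -22
  [-40, -47, -44] -> [-47] -> [-49] -> [-56] -> -56
  [-50, 14, 1, 49, -4, 11] -> [1, 49, 11] -> [-1, 47, 9] -> [-8, 40, 2] -> 34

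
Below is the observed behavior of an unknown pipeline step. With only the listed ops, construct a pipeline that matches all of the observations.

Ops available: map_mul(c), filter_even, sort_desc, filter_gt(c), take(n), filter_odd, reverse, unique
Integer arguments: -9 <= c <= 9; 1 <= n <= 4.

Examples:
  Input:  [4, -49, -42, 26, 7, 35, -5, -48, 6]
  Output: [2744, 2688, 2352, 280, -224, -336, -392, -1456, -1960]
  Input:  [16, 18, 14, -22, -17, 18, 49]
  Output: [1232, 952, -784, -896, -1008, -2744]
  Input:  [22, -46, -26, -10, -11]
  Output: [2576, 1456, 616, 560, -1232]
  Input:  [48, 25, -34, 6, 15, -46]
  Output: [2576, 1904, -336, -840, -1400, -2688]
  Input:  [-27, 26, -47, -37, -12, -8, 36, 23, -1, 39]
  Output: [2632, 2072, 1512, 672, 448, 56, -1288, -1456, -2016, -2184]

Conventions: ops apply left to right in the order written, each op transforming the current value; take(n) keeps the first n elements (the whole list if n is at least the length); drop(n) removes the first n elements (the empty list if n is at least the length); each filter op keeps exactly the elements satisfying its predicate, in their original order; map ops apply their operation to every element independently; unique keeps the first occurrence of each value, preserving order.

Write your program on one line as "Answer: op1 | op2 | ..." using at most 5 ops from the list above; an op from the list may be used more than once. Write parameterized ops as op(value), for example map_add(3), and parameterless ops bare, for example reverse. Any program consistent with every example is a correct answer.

reverse | map_mul(8) | unique | map_mul(-7) | sort_desc

Check, running the answer program on each example:
  [4, -49, -42, 26, 7, 35, -5, -48, 6] -> [6, -48, -5, 35, 7, 26, -42, -49, 4] -> [48, -384, -40, 280, 56, 208, -336, -392, 32] -> [48, -384, -40, 280, 56, 208, -336, -392, 32] -> [-336, 2688, 280, -1960, -392, -1456, 2352, 2744, -224] -> [2744, 2688, 2352, 280, -224, -336, -392, -1456, -1960]
  [16, 18, 14, -22, -17, 18, 49] -> [49, 18, -17, -22, 14, 18, 16] -> [392, 144, -136, -176, 112, 144, 128] -> [392, 144, -136, -176, 112, 128] -> [-2744, -1008, 952, 1232, -784, -896] -> [1232, 952, -784, -896, -1008, -2744]
  [22, -46, -26, -10, -11] -> [-11, -10, -26, -46, 22] -> [-88, -80, -208, -368, 176] -> [-88, -80, -208, -368, 176] -> [616, 560, 1456, 2576, -1232] -> [2576, 1456, 616, 560, -1232]
  [48, 25, -34, 6, 15, -46] -> [-46, 15, 6, -34, 25, 48] -> [-368, 120, 48, -272, 200, 384] -> [-368, 120, 48, -272, 200, 384] -> [2576, -840, -336, 1904, -1400, -2688] -> [2576, 1904, -336, -840, -1400, -2688]
  [-27, 26, -47, -37, -12, -8, 36, 23, -1, 39] -> [39, -1, 23, 36, -8, -12, -37, -47, 26, -27] -> [312, -8, 184, 288, -64, -96, -296, -376, 208, -216] -> [312, -8, 184, 288, -64, -96, -296, -376, 208, -216] -> [-2184, 56, -1288, -2016, 448, 672, 2072, 2632, -1456, 1512] -> [2632, 2072, 1512, 672, 448, 56, -1288, -1456, -2016, -2184]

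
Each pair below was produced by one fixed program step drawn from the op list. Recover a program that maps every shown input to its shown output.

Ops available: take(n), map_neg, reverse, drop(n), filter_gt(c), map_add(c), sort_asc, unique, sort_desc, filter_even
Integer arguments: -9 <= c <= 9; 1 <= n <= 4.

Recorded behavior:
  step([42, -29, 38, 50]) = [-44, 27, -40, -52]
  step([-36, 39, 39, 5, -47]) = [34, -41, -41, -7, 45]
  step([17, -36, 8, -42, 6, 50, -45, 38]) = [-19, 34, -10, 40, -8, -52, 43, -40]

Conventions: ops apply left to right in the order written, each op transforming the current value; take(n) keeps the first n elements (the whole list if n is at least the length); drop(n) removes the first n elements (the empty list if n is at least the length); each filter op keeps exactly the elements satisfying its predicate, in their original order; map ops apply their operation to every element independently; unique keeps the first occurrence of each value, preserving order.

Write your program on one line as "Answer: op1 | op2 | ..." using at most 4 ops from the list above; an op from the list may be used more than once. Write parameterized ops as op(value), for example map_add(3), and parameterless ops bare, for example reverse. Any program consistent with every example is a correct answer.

reverse | map_neg | reverse | map_add(-2)

Check, running the answer program on each example:
  [42, -29, 38, 50] -> [50, 38, -29, 42] -> [-50, -38, 29, -42] -> [-42, 29, -38, -50] -> [-44, 27, -40, -52]
  [-36, 39, 39, 5, -47] -> [-47, 5, 39, 39, -36] -> [47, -5, -39, -39, 36] -> [36, -39, -39, -5, 47] -> [34, -41, -41, -7, 45]
  [17, -36, 8, -42, 6, 50, -45, 38] -> [38, -45, 50, 6, -42, 8, -36, 17] -> [-38, 45, -50, -6, 42, -8, 36, -17] -> [-17, 36, -8, 42, -6, -50, 45, -38] -> [-19, 34, -10, 40, -8, -52, 43, -40]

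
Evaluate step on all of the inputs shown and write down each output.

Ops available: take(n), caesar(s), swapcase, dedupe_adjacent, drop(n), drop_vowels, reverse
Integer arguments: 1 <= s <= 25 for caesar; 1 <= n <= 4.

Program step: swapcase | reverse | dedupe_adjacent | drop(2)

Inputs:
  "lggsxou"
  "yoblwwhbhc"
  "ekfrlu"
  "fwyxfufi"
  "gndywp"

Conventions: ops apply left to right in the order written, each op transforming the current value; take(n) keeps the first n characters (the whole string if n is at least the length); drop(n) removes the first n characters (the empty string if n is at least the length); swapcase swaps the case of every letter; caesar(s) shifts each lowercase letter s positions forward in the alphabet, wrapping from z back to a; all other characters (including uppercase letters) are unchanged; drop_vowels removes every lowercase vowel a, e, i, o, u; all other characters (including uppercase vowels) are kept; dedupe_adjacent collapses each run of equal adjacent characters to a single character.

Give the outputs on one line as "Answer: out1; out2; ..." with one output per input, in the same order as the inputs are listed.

"XSGL"; "BHWLBOY"; "RFKE"; "UFXYWF"; "YDNG"

Execution, op by op:
  "lggsxou" -> "LGGSXOU" -> "UOXSGGL" -> "UOXSGL" -> "XSGL"
  "yoblwwhbhc" -> "YOBLWWHBHC" -> "CHBHWWLBOY" -> "CHBHWLBOY" -> "BHWLBOY"
  "ekfrlu" -> "EKFRLU" -> "ULRFKE" -> "ULRFKE" -> "RFKE"
  "fwyxfufi" -> "FWYXFUFI" -> "IFUFXYWF" -> "IFUFXYWF" -> "UFXYWF"
  "gndywp" -> "GNDYWP" -> "PWYDNG" -> "PWYDNG" -> "YDNG"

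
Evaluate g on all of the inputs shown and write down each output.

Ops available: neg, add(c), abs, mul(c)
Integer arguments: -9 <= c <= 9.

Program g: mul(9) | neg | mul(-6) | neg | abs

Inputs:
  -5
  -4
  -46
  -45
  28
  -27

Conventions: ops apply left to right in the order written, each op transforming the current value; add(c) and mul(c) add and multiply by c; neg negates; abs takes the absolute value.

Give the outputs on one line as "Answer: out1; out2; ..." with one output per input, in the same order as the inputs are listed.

270; 216; 2484; 2430; 1512; 1458

Execution, op by op:
  -5 -> -45 -> 45 -> -270 -> 270 -> 270
  -4 -> -36 -> 36 -> -216 -> 216 -> 216
  -46 -> -414 -> 414 -> -2484 -> 2484 -> 2484
  -45 -> -405 -> 405 -> -2430 -> 2430 -> 2430
  28 -> 252 -> -252 -> 1512 -> -1512 -> 1512
  -27 -> -243 -> 243 -> -1458 -> 1458 -> 1458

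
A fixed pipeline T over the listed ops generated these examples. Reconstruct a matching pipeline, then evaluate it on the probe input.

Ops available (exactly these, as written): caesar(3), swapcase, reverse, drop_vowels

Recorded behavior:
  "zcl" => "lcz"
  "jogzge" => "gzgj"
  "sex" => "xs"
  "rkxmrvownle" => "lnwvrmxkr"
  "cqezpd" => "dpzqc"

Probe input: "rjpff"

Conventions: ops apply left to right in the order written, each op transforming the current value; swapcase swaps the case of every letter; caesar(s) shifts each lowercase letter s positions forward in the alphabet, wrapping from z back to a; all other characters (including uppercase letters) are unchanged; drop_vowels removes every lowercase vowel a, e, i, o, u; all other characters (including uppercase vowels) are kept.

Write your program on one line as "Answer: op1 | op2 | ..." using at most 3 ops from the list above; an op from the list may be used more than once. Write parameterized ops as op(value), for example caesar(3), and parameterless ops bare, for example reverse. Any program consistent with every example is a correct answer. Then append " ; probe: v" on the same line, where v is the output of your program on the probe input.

reverse | drop_vowels ; probe: "ffpjr"

Check, running the answer program on each example:
  "zcl" -> "lcz" -> "lcz"
  "jogzge" -> "egzgoj" -> "gzgj"
  "sex" -> "xes" -> "xs"
  "rkxmrvownle" -> "elnwovrmxkr" -> "lnwvrmxkr"
  "cqezpd" -> "dpzeqc" -> "dpzqc"
  probe: "rjpff" -> "ffpjr" -> "ffpjr"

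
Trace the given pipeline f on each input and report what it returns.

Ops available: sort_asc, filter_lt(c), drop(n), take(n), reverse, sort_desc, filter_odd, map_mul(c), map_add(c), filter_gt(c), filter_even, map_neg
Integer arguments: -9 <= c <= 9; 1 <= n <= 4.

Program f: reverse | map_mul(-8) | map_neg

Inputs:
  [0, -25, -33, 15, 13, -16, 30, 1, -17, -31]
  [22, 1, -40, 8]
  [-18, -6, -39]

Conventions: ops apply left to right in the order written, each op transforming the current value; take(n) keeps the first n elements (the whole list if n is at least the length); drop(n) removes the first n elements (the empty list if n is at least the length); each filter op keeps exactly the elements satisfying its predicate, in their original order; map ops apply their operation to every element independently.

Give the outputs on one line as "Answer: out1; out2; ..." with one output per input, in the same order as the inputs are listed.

[-248, -136, 8, 240, -128, 104, 120, -264, -200, 0]; [64, -320, 8, 176]; [-312, -48, -144]

Execution, op by op:
  [0, -25, -33, 15, 13, -16, 30, 1, -17, -31] -> [-31, -17, 1, 30, -16, 13, 15, -33, -25, 0] -> [248, 136, -8, -240, 128, -104, -120, 264, 200, 0] -> [-248, -136, 8, 240, -128, 104, 120, -264, -200, 0]
  [22, 1, -40, 8] -> [8, -40, 1, 22] -> [-64, 320, -8, -176] -> [64, -320, 8, 176]
  [-18, -6, -39] -> [-39, -6, -18] -> [312, 48, 144] -> [-312, -48, -144]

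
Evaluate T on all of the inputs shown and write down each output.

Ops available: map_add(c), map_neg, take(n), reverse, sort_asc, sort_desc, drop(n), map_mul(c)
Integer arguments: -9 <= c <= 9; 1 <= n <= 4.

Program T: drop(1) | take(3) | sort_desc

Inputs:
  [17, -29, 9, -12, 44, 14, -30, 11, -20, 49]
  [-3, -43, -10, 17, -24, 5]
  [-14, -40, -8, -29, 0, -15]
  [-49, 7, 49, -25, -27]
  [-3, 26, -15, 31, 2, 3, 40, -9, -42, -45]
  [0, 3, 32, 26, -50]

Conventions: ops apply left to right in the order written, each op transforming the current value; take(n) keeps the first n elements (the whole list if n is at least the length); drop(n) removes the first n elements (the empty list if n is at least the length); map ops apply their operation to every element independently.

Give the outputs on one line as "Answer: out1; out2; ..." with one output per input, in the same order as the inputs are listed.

Execution, op by op:
  [17, -29, 9, -12, 44, 14, -30, 11, -20, 49] -> [-29, 9, -12, 44, 14, -30, 11, -20, 49] -> [-29, 9, -12] -> [9, -12, -29]
  [-3, -43, -10, 17, -24, 5] -> [-43, -10, 17, -24, 5] -> [-43, -10, 17] -> [17, -10, -43]
  [-14, -40, -8, -29, 0, -15] -> [-40, -8, -29, 0, -15] -> [-40, -8, -29] -> [-8, -29, -40]
  [-49, 7, 49, -25, -27] -> [7, 49, -25, -27] -> [7, 49, -25] -> [49, 7, -25]
  [-3, 26, -15, 31, 2, 3, 40, -9, -42, -45] -> [26, -15, 31, 2, 3, 40, -9, -42, -45] -> [26, -15, 31] -> [31, 26, -15]
  [0, 3, 32, 26, -50] -> [3, 32, 26, -50] -> [3, 32, 26] -> [32, 26, 3]

[9, -12, -29]; [17, -10, -43]; [-8, -29, -40]; [49, 7, -25]; [31, 26, -15]; [32, 26, 3]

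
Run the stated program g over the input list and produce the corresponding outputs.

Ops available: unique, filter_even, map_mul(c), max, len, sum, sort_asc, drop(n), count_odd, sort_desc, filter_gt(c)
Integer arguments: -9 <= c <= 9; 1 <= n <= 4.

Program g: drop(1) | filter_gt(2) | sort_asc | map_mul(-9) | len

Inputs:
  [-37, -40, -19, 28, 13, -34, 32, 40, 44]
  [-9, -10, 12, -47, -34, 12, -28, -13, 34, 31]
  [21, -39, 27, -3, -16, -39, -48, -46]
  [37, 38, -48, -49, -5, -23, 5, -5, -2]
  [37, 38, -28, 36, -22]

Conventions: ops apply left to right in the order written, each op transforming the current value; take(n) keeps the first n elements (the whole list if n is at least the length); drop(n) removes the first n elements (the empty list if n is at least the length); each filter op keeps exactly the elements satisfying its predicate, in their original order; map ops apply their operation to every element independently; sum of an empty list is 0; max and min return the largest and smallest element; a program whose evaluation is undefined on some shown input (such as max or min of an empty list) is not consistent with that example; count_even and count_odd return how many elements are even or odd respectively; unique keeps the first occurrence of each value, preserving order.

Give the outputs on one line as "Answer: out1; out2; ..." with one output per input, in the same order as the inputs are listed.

Execution, op by op:
  [-37, -40, -19, 28, 13, -34, 32, 40, 44] -> [-40, -19, 28, 13, -34, 32, 40, 44] -> [28, 13, 32, 40, 44] -> [13, 28, 32, 40, 44] -> [-117, -252, -288, -360, -396] -> 5
  [-9, -10, 12, -47, -34, 12, -28, -13, 34, 31] -> [-10, 12, -47, -34, 12, -28, -13, 34, 31] -> [12, 12, 34, 31] -> [12, 12, 31, 34] -> [-108, -108, -279, -306] -> 4
  [21, -39, 27, -3, -16, -39, -48, -46] -> [-39, 27, -3, -16, -39, -48, -46] -> [27] -> [27] -> [-243] -> 1
  [37, 38, -48, -49, -5, -23, 5, -5, -2] -> [38, -48, -49, -5, -23, 5, -5, -2] -> [38, 5] -> [5, 38] -> [-45, -342] -> 2
  [37, 38, -28, 36, -22] -> [38, -28, 36, -22] -> [38, 36] -> [36, 38] -> [-324, -342] -> 2

5; 4; 1; 2; 2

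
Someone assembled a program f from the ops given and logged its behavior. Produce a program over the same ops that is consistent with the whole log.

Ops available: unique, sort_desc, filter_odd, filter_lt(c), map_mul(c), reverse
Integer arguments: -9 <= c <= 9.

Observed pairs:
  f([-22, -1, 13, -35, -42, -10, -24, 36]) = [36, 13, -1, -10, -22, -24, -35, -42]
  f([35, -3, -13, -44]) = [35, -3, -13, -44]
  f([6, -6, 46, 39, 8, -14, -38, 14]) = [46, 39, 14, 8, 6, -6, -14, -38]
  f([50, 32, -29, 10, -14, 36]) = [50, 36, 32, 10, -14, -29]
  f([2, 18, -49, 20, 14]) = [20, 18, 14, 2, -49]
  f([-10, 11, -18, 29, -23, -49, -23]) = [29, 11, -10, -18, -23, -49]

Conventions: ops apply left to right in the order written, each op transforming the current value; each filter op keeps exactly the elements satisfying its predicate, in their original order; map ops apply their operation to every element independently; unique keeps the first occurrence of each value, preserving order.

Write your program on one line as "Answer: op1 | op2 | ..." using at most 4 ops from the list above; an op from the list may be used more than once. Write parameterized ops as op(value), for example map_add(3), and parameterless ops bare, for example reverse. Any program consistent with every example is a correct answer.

reverse | unique | reverse | sort_desc

Check, running the answer program on each example:
  [-22, -1, 13, -35, -42, -10, -24, 36] -> [36, -24, -10, -42, -35, 13, -1, -22] -> [36, -24, -10, -42, -35, 13, -1, -22] -> [-22, -1, 13, -35, -42, -10, -24, 36] -> [36, 13, -1, -10, -22, -24, -35, -42]
  [35, -3, -13, -44] -> [-44, -13, -3, 35] -> [-44, -13, -3, 35] -> [35, -3, -13, -44] -> [35, -3, -13, -44]
  [6, -6, 46, 39, 8, -14, -38, 14] -> [14, -38, -14, 8, 39, 46, -6, 6] -> [14, -38, -14, 8, 39, 46, -6, 6] -> [6, -6, 46, 39, 8, -14, -38, 14] -> [46, 39, 14, 8, 6, -6, -14, -38]
  [50, 32, -29, 10, -14, 36] -> [36, -14, 10, -29, 32, 50] -> [36, -14, 10, -29, 32, 50] -> [50, 32, -29, 10, -14, 36] -> [50, 36, 32, 10, -14, -29]
  [2, 18, -49, 20, 14] -> [14, 20, -49, 18, 2] -> [14, 20, -49, 18, 2] -> [2, 18, -49, 20, 14] -> [20, 18, 14, 2, -49]
  [-10, 11, -18, 29, -23, -49, -23] -> [-23, -49, -23, 29, -18, 11, -10] -> [-23, -49, 29, -18, 11, -10] -> [-10, 11, -18, 29, -49, -23] -> [29, 11, -10, -18, -23, -49]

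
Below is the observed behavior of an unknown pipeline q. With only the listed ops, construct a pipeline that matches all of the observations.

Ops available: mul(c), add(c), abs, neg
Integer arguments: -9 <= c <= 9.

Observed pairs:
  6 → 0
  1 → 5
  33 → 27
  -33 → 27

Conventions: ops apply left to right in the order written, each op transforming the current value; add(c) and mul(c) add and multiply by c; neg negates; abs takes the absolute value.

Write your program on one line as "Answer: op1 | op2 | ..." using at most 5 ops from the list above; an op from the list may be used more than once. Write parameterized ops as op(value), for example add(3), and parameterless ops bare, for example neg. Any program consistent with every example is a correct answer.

abs | add(-2) | add(-9) | add(5) | abs

Check, running the answer program on each example:
  6 -> 6 -> 4 -> -5 -> 0 -> 0
  1 -> 1 -> -1 -> -10 -> -5 -> 5
  33 -> 33 -> 31 -> 22 -> 27 -> 27
  -33 -> 33 -> 31 -> 22 -> 27 -> 27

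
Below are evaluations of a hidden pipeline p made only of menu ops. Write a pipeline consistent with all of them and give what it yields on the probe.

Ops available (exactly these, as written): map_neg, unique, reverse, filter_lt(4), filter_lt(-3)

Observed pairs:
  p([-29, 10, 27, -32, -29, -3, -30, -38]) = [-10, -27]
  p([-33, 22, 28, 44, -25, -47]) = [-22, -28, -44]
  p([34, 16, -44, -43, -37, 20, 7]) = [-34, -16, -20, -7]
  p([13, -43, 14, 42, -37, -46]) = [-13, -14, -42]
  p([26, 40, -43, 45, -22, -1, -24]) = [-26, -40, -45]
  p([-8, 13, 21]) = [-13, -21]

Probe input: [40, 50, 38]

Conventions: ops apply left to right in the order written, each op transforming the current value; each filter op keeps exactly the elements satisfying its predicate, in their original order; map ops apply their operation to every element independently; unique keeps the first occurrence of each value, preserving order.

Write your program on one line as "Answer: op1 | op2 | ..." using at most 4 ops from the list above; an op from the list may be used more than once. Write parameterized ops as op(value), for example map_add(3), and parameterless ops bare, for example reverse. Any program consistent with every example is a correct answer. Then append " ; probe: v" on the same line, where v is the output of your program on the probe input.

map_neg | unique | filter_lt(-3) ; probe: [-40, -50, -38]

Check, running the answer program on each example:
  [-29, 10, 27, -32, -29, -3, -30, -38] -> [29, -10, -27, 32, 29, 3, 30, 38] -> [29, -10, -27, 32, 3, 30, 38] -> [-10, -27]
  [-33, 22, 28, 44, -25, -47] -> [33, -22, -28, -44, 25, 47] -> [33, -22, -28, -44, 25, 47] -> [-22, -28, -44]
  [34, 16, -44, -43, -37, 20, 7] -> [-34, -16, 44, 43, 37, -20, -7] -> [-34, -16, 44, 43, 37, -20, -7] -> [-34, -16, -20, -7]
  [13, -43, 14, 42, -37, -46] -> [-13, 43, -14, -42, 37, 46] -> [-13, 43, -14, -42, 37, 46] -> [-13, -14, -42]
  [26, 40, -43, 45, -22, -1, -24] -> [-26, -40, 43, -45, 22, 1, 24] -> [-26, -40, 43, -45, 22, 1, 24] -> [-26, -40, -45]
  [-8, 13, 21] -> [8, -13, -21] -> [8, -13, -21] -> [-13, -21]
  probe: [40, 50, 38] -> [-40, -50, -38] -> [-40, -50, -38] -> [-40, -50, -38]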